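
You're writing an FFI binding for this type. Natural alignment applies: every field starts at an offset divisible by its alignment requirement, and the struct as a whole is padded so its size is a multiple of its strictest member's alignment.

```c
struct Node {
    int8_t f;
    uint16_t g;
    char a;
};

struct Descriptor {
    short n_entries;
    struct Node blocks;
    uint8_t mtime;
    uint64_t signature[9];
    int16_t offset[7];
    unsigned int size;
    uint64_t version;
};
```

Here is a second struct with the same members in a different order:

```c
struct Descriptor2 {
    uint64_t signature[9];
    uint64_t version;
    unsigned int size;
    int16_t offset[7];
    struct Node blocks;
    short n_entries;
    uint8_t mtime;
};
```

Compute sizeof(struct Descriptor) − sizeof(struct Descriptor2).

8

Node: @0: f [1B, align 1] → 1; +1 pad (align 2); @2: g [2B, align 2] → 4; @4: a [1B, align 1] → 5; +1 tail pad (align 2); size 6, align 2
@0: n_entries [2B, align 2] → 2
@2: blocks [6B, align 2] → 8
@8: mtime [1B, align 1] → 9
+7 pad (align 8)
@16: signature [72B, align 8] → 88
@88: offset [14B, align 2] → 102
+2 pad (align 4)
@104: size [4B, align 4] → 108
+4 pad (align 8)
@112: version [8B, align 8] → 120
size 120, align 8
— Descriptor2 —
@0: signature [72B, align 8] → 72
@72: version [8B, align 8] → 80
@80: size [4B, align 4] → 84
@84: offset [14B, align 2] → 98
@98: blocks [6B, align 2] → 104
@104: n_entries [2B, align 2] → 106
@106: mtime [1B, align 1] → 107
+5 tail pad (align 8)
size 112, align 8
120 − 112 = 8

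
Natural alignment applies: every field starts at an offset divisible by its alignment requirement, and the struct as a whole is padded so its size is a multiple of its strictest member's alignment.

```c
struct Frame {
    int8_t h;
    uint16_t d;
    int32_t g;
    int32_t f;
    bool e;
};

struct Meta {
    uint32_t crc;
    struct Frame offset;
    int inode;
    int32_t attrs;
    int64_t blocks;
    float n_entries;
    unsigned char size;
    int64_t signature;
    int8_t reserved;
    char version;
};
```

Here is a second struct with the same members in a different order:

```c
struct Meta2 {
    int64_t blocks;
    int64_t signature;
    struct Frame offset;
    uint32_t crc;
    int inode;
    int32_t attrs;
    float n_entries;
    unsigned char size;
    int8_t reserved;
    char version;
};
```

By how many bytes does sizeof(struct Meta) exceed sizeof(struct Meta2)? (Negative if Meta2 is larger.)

8

Frame: 0..1  h  (1B, 1-aligned); 1..2  -- padding (1B); 2..4  d  (2B, 2-aligned); 4..8  g  (4B, 4-aligned); 8..12  f  (4B, 4-aligned); 12..13  e  (1B, 1-aligned); 13..16  -- tail padding (3B); sizeof = 16, alignof = 4
0..4  crc  (4B, 4-aligned)
4..20  offset  (16B, 4-aligned)
20..24  inode  (4B, 4-aligned)
24..28  attrs  (4B, 4-aligned)
28..32  -- padding (4B)
32..40  blocks  (8B, 8-aligned)
40..44  n_entries  (4B, 4-aligned)
44..45  size  (1B, 1-aligned)
45..48  -- padding (3B)
48..56  signature  (8B, 8-aligned)
56..57  reserved  (1B, 1-aligned)
57..58  version  (1B, 1-aligned)
58..64  -- tail padding (6B)
sizeof = 64, alignof = 8
— Meta2 —
0..8  blocks  (8B, 8-aligned)
8..16  signature  (8B, 8-aligned)
16..32  offset  (16B, 4-aligned)
32..36  crc  (4B, 4-aligned)
36..40  inode  (4B, 4-aligned)
40..44  attrs  (4B, 4-aligned)
44..48  n_entries  (4B, 4-aligned)
48..49  size  (1B, 1-aligned)
49..50  reserved  (1B, 1-aligned)
50..51  version  (1B, 1-aligned)
51..56  -- tail padding (5B)
sizeof = 56, alignof = 8
64 − 56 = 8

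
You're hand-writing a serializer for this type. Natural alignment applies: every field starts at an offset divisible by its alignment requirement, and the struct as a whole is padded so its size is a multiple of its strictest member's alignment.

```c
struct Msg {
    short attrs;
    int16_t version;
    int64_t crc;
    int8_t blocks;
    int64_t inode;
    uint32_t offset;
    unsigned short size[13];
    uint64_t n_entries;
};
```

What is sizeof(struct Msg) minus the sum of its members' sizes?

13

0..2  attrs  (2B, 2-aligned)
2..4  version  (2B, 2-aligned)
4..8  -- padding (4B)
8..16  crc  (8B, 8-aligned)
16..17  blocks  (1B, 1-aligned)
17..24  -- padding (7B)
24..32  inode  (8B, 8-aligned)
32..36  offset  (4B, 4-aligned)
36..62  size  (26B, 2-aligned)
62..64  -- padding (2B)
64..72  n_entries  (8B, 8-aligned)
sizeof = 72, alignof = 8
data bytes 59, size 72 → padding 13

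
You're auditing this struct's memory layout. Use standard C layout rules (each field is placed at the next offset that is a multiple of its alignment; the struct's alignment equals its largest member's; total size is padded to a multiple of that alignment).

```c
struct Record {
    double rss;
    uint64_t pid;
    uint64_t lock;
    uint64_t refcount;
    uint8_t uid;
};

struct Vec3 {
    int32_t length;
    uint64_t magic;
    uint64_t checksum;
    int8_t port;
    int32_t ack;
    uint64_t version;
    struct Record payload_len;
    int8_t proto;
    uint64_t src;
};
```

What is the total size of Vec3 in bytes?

Record: rss at 0 (size 8, align 8) → ends 8; pid at 8 (size 8, align 8) → ends 16; lock at 16 (size 8, align 8) → ends 24; refcount at 24 (size 8, align 8) → ends 32; uid at 32 (size 1, align 1) → ends 33; tail pad 7 to reach multiple of 8; total 40 bytes, alignment 8
length at 0 (size 4, align 4) → ends 4
pad 4 to align 8 for magic
magic at 8 (size 8, align 8) → ends 16
checksum at 16 (size 8, align 8) → ends 24
port at 24 (size 1, align 1) → ends 25
pad 3 to align 4 for ack
ack at 28 (size 4, align 4) → ends 32
version at 32 (size 8, align 8) → ends 40
payload_len at 40 (size 40, align 8) → ends 80
proto at 80 (size 1, align 1) → ends 81
pad 7 to align 8 for src
src at 88 (size 8, align 8) → ends 96
total 96 bytes, alignment 8

96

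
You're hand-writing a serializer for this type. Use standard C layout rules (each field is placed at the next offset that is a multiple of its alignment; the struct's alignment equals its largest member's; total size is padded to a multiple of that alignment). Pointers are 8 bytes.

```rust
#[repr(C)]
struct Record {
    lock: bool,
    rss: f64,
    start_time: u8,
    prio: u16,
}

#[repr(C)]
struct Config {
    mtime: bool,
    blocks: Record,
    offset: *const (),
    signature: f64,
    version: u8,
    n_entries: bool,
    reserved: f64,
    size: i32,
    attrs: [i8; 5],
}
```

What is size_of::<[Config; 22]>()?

Record: lock at 0 (size 1, align 1) → ends 1; pad 7 to align 8 for rss; rss at 8 (size 8, align 8) → ends 16; start_time at 16 (size 1, align 1) → ends 17; pad 1 to align 2 for prio; prio at 18 (size 2, align 2) → ends 20; tail pad 4 to reach multiple of 8; total 24 bytes, alignment 8
mtime at 0 (size 1, align 1) → ends 1
pad 7 to align 8 for blocks
blocks at 8 (size 24, align 8) → ends 32
offset at 32 (size 8, align 8) → ends 40
signature at 40 (size 8, align 8) → ends 48
version at 48 (size 1, align 1) → ends 49
n_entries at 49 (size 1, align 1) → ends 50
pad 6 to align 8 for reserved
reserved at 56 (size 8, align 8) → ends 64
size at 64 (size 4, align 4) → ends 68
attrs at 68 (size 5, align 1) → ends 73
tail pad 7 to reach multiple of 8
total 80 bytes, alignment 8
array of 22: 22 × 80 = 1760

1760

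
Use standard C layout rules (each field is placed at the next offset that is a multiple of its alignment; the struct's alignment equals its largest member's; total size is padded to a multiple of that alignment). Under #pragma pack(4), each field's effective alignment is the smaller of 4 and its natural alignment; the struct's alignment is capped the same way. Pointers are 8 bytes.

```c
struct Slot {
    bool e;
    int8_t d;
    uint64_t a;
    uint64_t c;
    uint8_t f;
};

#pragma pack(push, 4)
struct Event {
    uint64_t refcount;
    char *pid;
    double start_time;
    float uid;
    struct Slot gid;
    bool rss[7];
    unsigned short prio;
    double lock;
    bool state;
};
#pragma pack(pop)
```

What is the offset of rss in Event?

Slot: @0: e [1B, align 1] → 1; @1: d [1B, align 1] → 2; +6 pad (align 8); @8: a [8B, align 8] → 16; @16: c [8B, align 8] → 24; @24: f [1B, align 1] → 25; +7 tail pad (align 8); size 32, align 8
@0: refcount [8B, align 4] → 8
@8: pid [8B, align 4] → 16
@16: start_time [8B, align 4] → 24
@24: uid [4B, align 4] → 28
@28: gid [32B, align 4] → 60
@60: rss [7B, align 1] → 67

60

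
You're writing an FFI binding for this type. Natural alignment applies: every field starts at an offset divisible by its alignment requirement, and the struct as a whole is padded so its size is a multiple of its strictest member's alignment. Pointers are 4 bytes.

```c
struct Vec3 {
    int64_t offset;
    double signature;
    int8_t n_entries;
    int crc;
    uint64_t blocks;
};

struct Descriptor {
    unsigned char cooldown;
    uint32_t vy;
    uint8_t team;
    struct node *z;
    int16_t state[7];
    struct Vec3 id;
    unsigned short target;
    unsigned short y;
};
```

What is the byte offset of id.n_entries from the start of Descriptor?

Vec3: @0: offset [8B, align 8] → 8; @8: signature [8B, align 8] → 16; @16: n_entries [1B, align 1] → 17; +3 pad (align 4); @20: crc [4B, align 4] → 24; @24: blocks [8B, align 8] → 32; size 32, align 8
@0: cooldown [1B, align 1] → 1
+3 pad (align 4)
@4: vy [4B, align 4] → 8
@8: team [1B, align 1] → 9
+3 pad (align 4)
@12: z [4B, align 4] → 16
@16: state [14B, align 2] → 30
+2 pad (align 8)
@32: id [32B, align 8] → 64
within Vec3: n_entries at 16
32 + 16 = 48

48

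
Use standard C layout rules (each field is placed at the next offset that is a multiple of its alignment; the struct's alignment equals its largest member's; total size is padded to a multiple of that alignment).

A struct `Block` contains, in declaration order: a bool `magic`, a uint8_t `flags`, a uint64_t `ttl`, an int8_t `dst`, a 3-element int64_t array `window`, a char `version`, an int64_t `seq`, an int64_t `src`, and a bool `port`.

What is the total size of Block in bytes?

0..1  magic  (1B, 1-aligned)
1..2  flags  (1B, 1-aligned)
2..8  -- padding (6B)
8..16  ttl  (8B, 8-aligned)
16..17  dst  (1B, 1-aligned)
17..24  -- padding (7B)
24..48  window  (24B, 8-aligned)
48..49  version  (1B, 1-aligned)
49..56  -- padding (7B)
56..64  seq  (8B, 8-aligned)
64..72  src  (8B, 8-aligned)
72..73  port  (1B, 1-aligned)
73..80  -- tail padding (7B)
sizeof = 80, alignof = 8

80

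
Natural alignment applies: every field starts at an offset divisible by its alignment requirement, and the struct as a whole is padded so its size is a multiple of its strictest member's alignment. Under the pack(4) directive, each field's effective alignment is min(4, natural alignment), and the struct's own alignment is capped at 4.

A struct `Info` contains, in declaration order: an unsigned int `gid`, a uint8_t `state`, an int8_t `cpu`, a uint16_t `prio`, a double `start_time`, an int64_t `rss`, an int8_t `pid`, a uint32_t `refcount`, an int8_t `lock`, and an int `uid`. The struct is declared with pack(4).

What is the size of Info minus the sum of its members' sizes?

gid at 0 (size 4, align 4) → ends 4
state at 4 (size 1, align 1) → ends 5
cpu at 5 (size 1, align 1) → ends 6
prio at 6 (size 2, align 2) → ends 8
start_time at 8 (size 8, align 4) → ends 16
rss at 16 (size 8, align 4) → ends 24
pid at 24 (size 1, align 1) → ends 25
pad 3 to align 4 for refcount
refcount at 28 (size 4, align 4) → ends 32
lock at 32 (size 1, align 1) → ends 33
pad 3 to align 4 for uid
uid at 36 (size 4, align 4) → ends 40
total 40 bytes, alignment 4
data bytes 34, size 40 → padding 6

6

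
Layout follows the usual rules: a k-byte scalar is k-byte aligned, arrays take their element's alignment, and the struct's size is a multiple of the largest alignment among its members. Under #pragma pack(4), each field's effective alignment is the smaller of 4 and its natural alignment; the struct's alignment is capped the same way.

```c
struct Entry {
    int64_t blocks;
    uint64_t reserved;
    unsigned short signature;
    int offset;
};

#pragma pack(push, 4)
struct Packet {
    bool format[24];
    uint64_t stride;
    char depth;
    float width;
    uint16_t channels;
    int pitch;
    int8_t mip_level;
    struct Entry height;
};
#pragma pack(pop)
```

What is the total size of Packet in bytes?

Entry: @0: blocks [8B, align 8] → 8; @8: reserved [8B, align 8] → 16; @16: signature [2B, align 2] → 18; +2 pad (align 4); @20: offset [4B, align 4] → 24; size 24, align 8
@0: format [24B, align 1] → 24
@24: stride [8B, align 4] → 32
@32: depth [1B, align 1] → 33
+3 pad (align 4)
@36: width [4B, align 4] → 40
@40: channels [2B, align 2] → 42
+2 pad (align 4)
@44: pitch [4B, align 4] → 48
@48: mip_level [1B, align 1] → 49
+3 pad (align 4)
@52: height [24B, align 4] → 76
size 76, align 4

76 bytes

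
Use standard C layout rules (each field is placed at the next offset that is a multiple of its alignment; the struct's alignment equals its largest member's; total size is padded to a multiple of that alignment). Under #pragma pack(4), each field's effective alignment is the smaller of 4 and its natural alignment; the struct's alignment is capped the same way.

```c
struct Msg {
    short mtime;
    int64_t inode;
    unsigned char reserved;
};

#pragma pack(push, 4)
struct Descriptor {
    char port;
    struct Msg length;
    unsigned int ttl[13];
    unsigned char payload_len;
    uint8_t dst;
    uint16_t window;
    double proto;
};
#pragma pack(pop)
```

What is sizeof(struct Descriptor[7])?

644

Msg: 0..2  mtime  (2B, 2-aligned); 2..8  -- padding (6B); 8..16  inode  (8B, 8-aligned); 16..17  reserved  (1B, 1-aligned); 17..24  -- tail padding (7B); sizeof = 24, alignof = 8
0..1  port  (1B, 1-aligned)
1..4  -- padding (3B)
4..28  length  (24B, 4-aligned)
28..80  ttl  (52B, 4-aligned)
80..81  payload_len  (1B, 1-aligned)
81..82  dst  (1B, 1-aligned)
82..84  window  (2B, 2-aligned)
84..92  proto  (8B, 4-aligned)
sizeof = 92, alignof = 4
array of 7: 7 × 92 = 644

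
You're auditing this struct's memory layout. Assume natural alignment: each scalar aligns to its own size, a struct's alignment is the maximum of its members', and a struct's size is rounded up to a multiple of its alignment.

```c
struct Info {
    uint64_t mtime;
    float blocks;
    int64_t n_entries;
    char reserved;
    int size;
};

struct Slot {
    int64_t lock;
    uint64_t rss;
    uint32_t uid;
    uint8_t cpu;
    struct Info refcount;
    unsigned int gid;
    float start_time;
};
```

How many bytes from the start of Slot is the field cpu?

20

Info: @0: mtime [8B, align 8] → 8; @8: blocks [4B, align 4] → 12; +4 pad (align 8); @16: n_entries [8B, align 8] → 24; @24: reserved [1B, align 1] → 25; +3 pad (align 4); @28: size [4B, align 4] → 32; size 32, align 8
@0: lock [8B, align 8] → 8
@8: rss [8B, align 8] → 16
@16: uid [4B, align 4] → 20
@20: cpu [1B, align 1] → 21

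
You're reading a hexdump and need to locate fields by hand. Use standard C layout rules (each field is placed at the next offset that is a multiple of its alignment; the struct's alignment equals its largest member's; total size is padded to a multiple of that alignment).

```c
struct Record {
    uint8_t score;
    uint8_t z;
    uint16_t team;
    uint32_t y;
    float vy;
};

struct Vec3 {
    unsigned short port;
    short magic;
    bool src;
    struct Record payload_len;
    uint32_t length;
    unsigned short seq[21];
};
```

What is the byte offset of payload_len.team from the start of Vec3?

10

Record: @0: score [1B, align 1] → 1; @1: z [1B, align 1] → 2; @2: team [2B, align 2] → 4; @4: y [4B, align 4] → 8; @8: vy [4B, align 4] → 12; size 12, align 4
@0: port [2B, align 2] → 2
@2: magic [2B, align 2] → 4
@4: src [1B, align 1] → 5
+3 pad (align 4)
@8: payload_len [12B, align 4] → 20
within Record: team at 2
8 + 2 = 10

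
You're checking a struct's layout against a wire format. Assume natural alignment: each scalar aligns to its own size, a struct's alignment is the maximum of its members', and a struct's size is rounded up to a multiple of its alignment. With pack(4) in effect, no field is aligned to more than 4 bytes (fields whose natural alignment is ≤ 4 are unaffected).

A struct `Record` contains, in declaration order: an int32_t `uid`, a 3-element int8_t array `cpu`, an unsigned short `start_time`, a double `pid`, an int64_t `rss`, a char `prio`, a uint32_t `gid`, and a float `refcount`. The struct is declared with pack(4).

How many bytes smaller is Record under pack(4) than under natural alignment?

8

natural layout:
  uid at 0 (size 4, align 4) → ends 4
  cpu at 4 (size 3, align 1) → ends 7
  pad 1 to align 2 for start_time
  start_time at 8 (size 2, align 2) → ends 10
  pad 6 to align 8 for pid
  pid at 16 (size 8, align 8) → ends 24
  rss at 24 (size 8, align 8) → ends 32
  prio at 32 (size 1, align 1) → ends 33
  pad 3 to align 4 for gid
  gid at 36 (size 4, align 4) → ends 40
  refcount at 40 (size 4, align 4) → ends 44
  tail pad 4 to reach multiple of 8
  total 48 bytes, alignment 8
packed(4) layout:
  uid at 0 (size 4, align 4) → ends 4
  cpu at 4 (size 3, align 1) → ends 7
  pad 1 to align 2 for start_time
  start_time at 8 (size 2, align 2) → ends 10
  pad 2 to align 4 for pid
  pid at 12 (size 8, align 4) → ends 20
  rss at 20 (size 8, align 4) → ends 28
  prio at 28 (size 1, align 1) → ends 29
  pad 3 to align 4 for gid
  gid at 32 (size 4, align 4) → ends 36
  refcount at 36 (size 4, align 4) → ends 40
  total 40 bytes, alignment 4
48 − 40 = 8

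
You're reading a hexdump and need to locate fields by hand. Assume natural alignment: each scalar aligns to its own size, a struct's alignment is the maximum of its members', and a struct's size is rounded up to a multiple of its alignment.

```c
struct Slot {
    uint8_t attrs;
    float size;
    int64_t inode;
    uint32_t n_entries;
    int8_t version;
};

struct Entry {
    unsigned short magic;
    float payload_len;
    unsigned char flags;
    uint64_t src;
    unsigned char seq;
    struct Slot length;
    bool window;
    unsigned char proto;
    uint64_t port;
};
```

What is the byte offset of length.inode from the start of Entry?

40

Slot: attrs at 0 (size 1, align 1) → ends 1; pad 3 to align 4 for size; size at 4 (size 4, align 4) → ends 8; inode at 8 (size 8, align 8) → ends 16; n_entries at 16 (size 4, align 4) → ends 20; version at 20 (size 1, align 1) → ends 21; tail pad 3 to reach multiple of 8; total 24 bytes, alignment 8
magic at 0 (size 2, align 2) → ends 2
pad 2 to align 4 for payload_len
payload_len at 4 (size 4, align 4) → ends 8
flags at 8 (size 1, align 1) → ends 9
pad 7 to align 8 for src
src at 16 (size 8, align 8) → ends 24
seq at 24 (size 1, align 1) → ends 25
pad 7 to align 8 for length
length at 32 (size 24, align 8) → ends 56
within Slot: inode at 8
32 + 8 = 40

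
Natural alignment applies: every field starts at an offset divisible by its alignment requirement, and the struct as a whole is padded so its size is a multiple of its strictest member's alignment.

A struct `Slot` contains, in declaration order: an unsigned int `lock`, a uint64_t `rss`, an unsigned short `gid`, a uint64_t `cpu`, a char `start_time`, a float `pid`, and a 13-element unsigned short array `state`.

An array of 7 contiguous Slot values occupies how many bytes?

504

0..4  lock  (4B, 4-aligned)
4..8  -- padding (4B)
8..16  rss  (8B, 8-aligned)
16..18  gid  (2B, 2-aligned)
18..24  -- padding (6B)
24..32  cpu  (8B, 8-aligned)
32..33  start_time  (1B, 1-aligned)
33..36  -- padding (3B)
36..40  pid  (4B, 4-aligned)
40..66  state  (26B, 2-aligned)
66..72  -- tail padding (6B)
sizeof = 72, alignof = 8
array of 7: 7 × 72 = 504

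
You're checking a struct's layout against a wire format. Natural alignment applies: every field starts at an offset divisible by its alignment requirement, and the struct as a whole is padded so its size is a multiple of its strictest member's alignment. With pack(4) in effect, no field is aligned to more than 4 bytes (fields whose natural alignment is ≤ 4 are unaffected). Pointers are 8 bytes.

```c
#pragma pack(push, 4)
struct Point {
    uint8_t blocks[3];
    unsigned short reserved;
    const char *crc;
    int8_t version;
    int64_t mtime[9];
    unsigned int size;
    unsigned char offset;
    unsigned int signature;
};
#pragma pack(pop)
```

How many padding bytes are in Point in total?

0..3  blocks  (3B, 1-aligned)
3..4  -- padding (1B)
4..6  reserved  (2B, 2-aligned)
6..8  -- padding (2B)
8..16  crc  (8B, 4-aligned)
16..17  version  (1B, 1-aligned)
17..20  -- padding (3B)
20..92  mtime  (72B, 4-aligned)
92..96  size  (4B, 4-aligned)
96..97  offset  (1B, 1-aligned)
97..100  -- padding (3B)
100..104  signature  (4B, 4-aligned)
sizeof = 104, alignof = 4
data bytes 95, size 104 → padding 9

9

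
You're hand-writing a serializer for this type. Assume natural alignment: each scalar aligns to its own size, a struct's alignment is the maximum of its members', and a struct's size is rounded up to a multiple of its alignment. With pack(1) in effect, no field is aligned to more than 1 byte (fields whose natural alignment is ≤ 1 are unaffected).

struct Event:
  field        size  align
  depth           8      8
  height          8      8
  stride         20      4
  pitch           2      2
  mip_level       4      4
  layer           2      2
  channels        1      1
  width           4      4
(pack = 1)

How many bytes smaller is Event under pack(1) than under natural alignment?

natural layout:
  depth at 0 (size 8, align 8) → ends 8
  height at 8 (size 8, align 8) → ends 16
  stride at 16 (size 20, align 4) → ends 36
  pitch at 36 (size 2, align 2) → ends 38
  pad 2 to align 4 for mip_level
  mip_level at 40 (size 4, align 4) → ends 44
  layer at 44 (size 2, align 2) → ends 46
  channels at 46 (size 1, align 1) → ends 47
  pad 1 to align 4 for width
  width at 48 (size 4, align 4) → ends 52
  tail pad 4 to reach multiple of 8
  total 56 bytes, alignment 8
packed(1) layout:
  depth at 0 (size 8, align 1) → ends 8
  height at 8 (size 8, align 1) → ends 16
  stride at 16 (size 20, align 1) → ends 36
  pitch at 36 (size 2, align 1) → ends 38
  mip_level at 38 (size 4, align 1) → ends 42
  layer at 42 (size 2, align 1) → ends 44
  channels at 44 (size 1, align 1) → ends 45
  width at 45 (size 4, align 1) → ends 49
  total 49 bytes, alignment 1
56 − 49 = 7

7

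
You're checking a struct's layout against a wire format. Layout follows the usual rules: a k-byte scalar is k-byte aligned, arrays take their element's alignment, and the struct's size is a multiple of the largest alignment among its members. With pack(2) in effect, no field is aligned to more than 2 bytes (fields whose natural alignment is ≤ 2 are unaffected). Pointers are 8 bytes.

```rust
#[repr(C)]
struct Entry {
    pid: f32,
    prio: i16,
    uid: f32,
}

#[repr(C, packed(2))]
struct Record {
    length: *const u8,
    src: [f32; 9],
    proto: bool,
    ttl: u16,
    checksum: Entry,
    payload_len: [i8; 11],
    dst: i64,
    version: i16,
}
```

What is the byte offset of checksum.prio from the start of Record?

Entry: @0: pid [4B, align 4] → 4; @4: prio [2B, align 2] → 6; +2 pad (align 4); @8: uid [4B, align 4] → 12; size 12, align 4
@0: length [8B, align 2] → 8
@8: src [36B, align 2] → 44
@44: proto [1B, align 1] → 45
+1 pad (align 2)
@46: ttl [2B, align 2] → 48
@48: checksum [12B, align 2] → 60
within Entry: prio at 4
48 + 4 = 52

52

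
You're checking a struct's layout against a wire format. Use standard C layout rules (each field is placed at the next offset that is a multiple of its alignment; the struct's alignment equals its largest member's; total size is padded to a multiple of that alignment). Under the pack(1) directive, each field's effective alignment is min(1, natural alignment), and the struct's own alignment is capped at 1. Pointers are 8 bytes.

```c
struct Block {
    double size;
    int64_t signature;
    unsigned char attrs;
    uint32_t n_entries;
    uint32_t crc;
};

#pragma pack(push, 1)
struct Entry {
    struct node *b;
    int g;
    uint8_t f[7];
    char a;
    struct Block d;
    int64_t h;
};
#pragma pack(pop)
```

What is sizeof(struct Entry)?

Block: size at 0 (size 8, align 8) → ends 8; signature at 8 (size 8, align 8) → ends 16; attrs at 16 (size 1, align 1) → ends 17; pad 3 to align 4 for n_entries; n_entries at 20 (size 4, align 4) → ends 24; crc at 24 (size 4, align 4) → ends 28; tail pad 4 to reach multiple of 8; total 32 bytes, alignment 8
b at 0 (size 8, align 1) → ends 8
g at 8 (size 4, align 1) → ends 12
f at 12 (size 7, align 1) → ends 19
a at 19 (size 1, align 1) → ends 20
d at 20 (size 32, align 1) → ends 52
h at 52 (size 8, align 1) → ends 60
total 60 bytes, alignment 1

60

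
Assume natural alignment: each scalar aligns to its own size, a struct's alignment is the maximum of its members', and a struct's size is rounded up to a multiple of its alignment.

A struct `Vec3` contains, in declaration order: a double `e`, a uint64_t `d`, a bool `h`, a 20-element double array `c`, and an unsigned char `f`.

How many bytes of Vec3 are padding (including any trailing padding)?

14

@0: e [8B, align 8] → 8
@8: d [8B, align 8] → 16
@16: h [1B, align 1] → 17
+7 pad (align 8)
@24: c [160B, align 8] → 184
@184: f [1B, align 1] → 185
+7 tail pad (align 8)
size 192, align 8
data bytes 178, size 192 → padding 14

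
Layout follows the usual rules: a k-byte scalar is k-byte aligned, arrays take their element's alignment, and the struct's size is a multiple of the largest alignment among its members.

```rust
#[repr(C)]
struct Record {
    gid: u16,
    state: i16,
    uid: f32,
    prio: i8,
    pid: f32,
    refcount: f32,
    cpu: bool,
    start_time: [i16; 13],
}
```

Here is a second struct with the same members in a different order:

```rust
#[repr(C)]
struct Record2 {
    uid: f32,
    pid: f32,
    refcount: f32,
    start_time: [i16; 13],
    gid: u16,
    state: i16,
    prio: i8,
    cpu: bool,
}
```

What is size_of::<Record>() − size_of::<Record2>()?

0..2  gid  (2B, 2-aligned)
2..4  state  (2B, 2-aligned)
4..8  uid  (4B, 4-aligned)
8..9  prio  (1B, 1-aligned)
9..12  -- padding (3B)
12..16  pid  (4B, 4-aligned)
16..20  refcount  (4B, 4-aligned)
20..21  cpu  (1B, 1-aligned)
21..22  -- padding (1B)
22..48  start_time  (26B, 2-aligned)
sizeof = 48, alignof = 4
— Record2 —
0..4  uid  (4B, 4-aligned)
4..8  pid  (4B, 4-aligned)
8..12  refcount  (4B, 4-aligned)
12..38  start_time  (26B, 2-aligned)
38..40  gid  (2B, 2-aligned)
40..42  state  (2B, 2-aligned)
42..43  prio  (1B, 1-aligned)
43..44  cpu  (1B, 1-aligned)
sizeof = 44, alignof = 4
48 − 44 = 4

4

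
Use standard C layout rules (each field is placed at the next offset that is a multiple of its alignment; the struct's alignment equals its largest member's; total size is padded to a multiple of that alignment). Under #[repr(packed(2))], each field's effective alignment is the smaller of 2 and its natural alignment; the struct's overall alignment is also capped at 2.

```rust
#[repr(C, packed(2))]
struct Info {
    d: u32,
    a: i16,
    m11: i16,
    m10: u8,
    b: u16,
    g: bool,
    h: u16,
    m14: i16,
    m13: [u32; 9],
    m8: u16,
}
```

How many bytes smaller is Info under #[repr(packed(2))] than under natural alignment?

natural layout:
  0..4  d  (4B, 4-aligned)
  4..6  a  (2B, 2-aligned)
  6..8  m11  (2B, 2-aligned)
  8..9  m10  (1B, 1-aligned)
  9..10  -- padding (1B)
  10..12  b  (2B, 2-aligned)
  12..13  g  (1B, 1-aligned)
  13..14  -- padding (1B)
  14..16  h  (2B, 2-aligned)
  16..18  m14  (2B, 2-aligned)
  18..20  -- padding (2B)
  20..56  m13  (36B, 4-aligned)
  56..58  m8  (2B, 2-aligned)
  58..60  -- tail padding (2B)
  sizeof = 60, alignof = 4
packed(2) layout:
  0..4  d  (4B, 2-aligned)
  4..6  a  (2B, 2-aligned)
  6..8  m11  (2B, 2-aligned)
  8..9  m10  (1B, 1-aligned)
  9..10  -- padding (1B)
  10..12  b  (2B, 2-aligned)
  12..13  g  (1B, 1-aligned)
  13..14  -- padding (1B)
  14..16  h  (2B, 2-aligned)
  16..18  m14  (2B, 2-aligned)
  18..54  m13  (36B, 2-aligned)
  54..56  m8  (2B, 2-aligned)
  sizeof = 56, alignof = 2
60 − 56 = 4

4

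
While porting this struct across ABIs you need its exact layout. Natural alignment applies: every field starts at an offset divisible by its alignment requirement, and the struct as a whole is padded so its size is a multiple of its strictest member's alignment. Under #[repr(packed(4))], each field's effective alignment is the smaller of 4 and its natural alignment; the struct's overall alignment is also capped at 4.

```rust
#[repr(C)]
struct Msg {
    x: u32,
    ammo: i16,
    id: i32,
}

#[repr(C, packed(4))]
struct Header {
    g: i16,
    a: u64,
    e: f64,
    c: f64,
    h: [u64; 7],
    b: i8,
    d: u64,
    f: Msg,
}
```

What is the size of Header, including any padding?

Msg: x at 0 (size 4, align 4) → ends 4; ammo at 4 (size 2, align 2) → ends 6; pad 2 to align 4 for id; id at 8 (size 4, align 4) → ends 12; total 12 bytes, alignment 4
g at 0 (size 2, align 2) → ends 2
pad 2 to align 4 for a
a at 4 (size 8, align 4) → ends 12
e at 12 (size 8, align 4) → ends 20
c at 20 (size 8, align 4) → ends 28
h at 28 (size 56, align 4) → ends 84
b at 84 (size 1, align 1) → ends 85
pad 3 to align 4 for d
d at 88 (size 8, align 4) → ends 96
f at 96 (size 12, align 4) → ends 108
total 108 bytes, alignment 4

108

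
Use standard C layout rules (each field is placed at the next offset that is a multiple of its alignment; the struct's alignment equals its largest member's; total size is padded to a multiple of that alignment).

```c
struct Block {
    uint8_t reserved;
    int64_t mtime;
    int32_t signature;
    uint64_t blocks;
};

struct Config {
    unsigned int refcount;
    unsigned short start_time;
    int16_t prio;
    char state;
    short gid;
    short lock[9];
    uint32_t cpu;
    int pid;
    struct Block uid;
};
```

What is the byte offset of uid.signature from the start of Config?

56

Block: 0..1  reserved  (1B, 1-aligned); 1..8  -- padding (7B); 8..16  mtime  (8B, 8-aligned); 16..20  signature  (4B, 4-aligned); 20..24  -- padding (4B); 24..32  blocks  (8B, 8-aligned); sizeof = 32, alignof = 8
0..4  refcount  (4B, 4-aligned)
4..6  start_time  (2B, 2-aligned)
6..8  prio  (2B, 2-aligned)
8..9  state  (1B, 1-aligned)
9..10  -- padding (1B)
10..12  gid  (2B, 2-aligned)
12..30  lock  (18B, 2-aligned)
30..32  -- padding (2B)
32..36  cpu  (4B, 4-aligned)
36..40  pid  (4B, 4-aligned)
40..72  uid  (32B, 8-aligned)
within Block: signature at 16
40 + 16 = 56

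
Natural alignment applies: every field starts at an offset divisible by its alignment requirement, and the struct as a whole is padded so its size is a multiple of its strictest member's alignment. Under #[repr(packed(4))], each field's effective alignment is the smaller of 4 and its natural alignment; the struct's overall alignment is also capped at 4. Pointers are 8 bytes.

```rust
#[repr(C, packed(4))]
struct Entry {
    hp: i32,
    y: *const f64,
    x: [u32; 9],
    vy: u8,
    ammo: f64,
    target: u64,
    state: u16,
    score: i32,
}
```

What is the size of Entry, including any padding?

0..4  hp  (4B, 4-aligned)
4..12  y  (8B, 4-aligned)
12..48  x  (36B, 4-aligned)
48..49  vy  (1B, 1-aligned)
49..52  -- padding (3B)
52..60  ammo  (8B, 4-aligned)
60..68  target  (8B, 4-aligned)
68..70  state  (2B, 2-aligned)
70..72  -- padding (2B)
72..76  score  (4B, 4-aligned)
sizeof = 76, alignof = 4

76 bytes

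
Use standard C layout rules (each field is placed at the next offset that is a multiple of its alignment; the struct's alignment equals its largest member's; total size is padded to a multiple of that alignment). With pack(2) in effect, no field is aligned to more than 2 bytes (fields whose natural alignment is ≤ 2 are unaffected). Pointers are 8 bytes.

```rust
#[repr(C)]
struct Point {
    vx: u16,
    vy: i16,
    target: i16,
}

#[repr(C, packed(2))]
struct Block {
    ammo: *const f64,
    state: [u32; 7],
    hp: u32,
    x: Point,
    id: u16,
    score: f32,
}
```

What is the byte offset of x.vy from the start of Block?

Point: vx at 0 (size 2, align 2) → ends 2; vy at 2 (size 2, align 2) → ends 4; target at 4 (size 2, align 2) → ends 6; total 6 bytes, alignment 2
ammo at 0 (size 8, align 2) → ends 8
state at 8 (size 28, align 2) → ends 36
hp at 36 (size 4, align 2) → ends 40
x at 40 (size 6, align 2) → ends 46
within Point: vy at 2
40 + 2 = 42

42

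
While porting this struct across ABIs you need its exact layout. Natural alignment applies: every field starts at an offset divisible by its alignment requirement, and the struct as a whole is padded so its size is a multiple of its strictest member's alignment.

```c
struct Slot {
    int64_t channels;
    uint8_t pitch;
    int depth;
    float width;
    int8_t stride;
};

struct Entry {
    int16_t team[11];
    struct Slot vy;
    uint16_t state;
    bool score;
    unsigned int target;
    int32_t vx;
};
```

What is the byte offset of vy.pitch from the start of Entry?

Slot: @0: channels [8B, align 8] → 8; @8: pitch [1B, align 1] → 9; +3 pad (align 4); @12: depth [4B, align 4] → 16; @16: width [4B, align 4] → 20; @20: stride [1B, align 1] → 21; +3 tail pad (align 8); size 24, align 8
@0: team [22B, align 2] → 22
+2 pad (align 8)
@24: vy [24B, align 8] → 48
within Slot: pitch at 8
24 + 8 = 32

32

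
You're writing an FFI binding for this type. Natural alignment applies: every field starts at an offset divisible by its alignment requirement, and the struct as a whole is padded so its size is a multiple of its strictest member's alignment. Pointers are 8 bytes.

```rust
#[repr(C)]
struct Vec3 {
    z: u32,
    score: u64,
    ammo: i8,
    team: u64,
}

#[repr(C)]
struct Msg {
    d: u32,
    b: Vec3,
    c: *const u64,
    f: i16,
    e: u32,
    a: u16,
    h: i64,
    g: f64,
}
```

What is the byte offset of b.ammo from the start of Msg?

Vec3: 0..4  z  (4B, 4-aligned); 4..8  -- padding (4B); 8..16  score  (8B, 8-aligned); 16..17  ammo  (1B, 1-aligned); 17..24  -- padding (7B); 24..32  team  (8B, 8-aligned); sizeof = 32, alignof = 8
0..4  d  (4B, 4-aligned)
4..8  -- padding (4B)
8..40  b  (32B, 8-aligned)
within Vec3: ammo at 16
8 + 16 = 24

24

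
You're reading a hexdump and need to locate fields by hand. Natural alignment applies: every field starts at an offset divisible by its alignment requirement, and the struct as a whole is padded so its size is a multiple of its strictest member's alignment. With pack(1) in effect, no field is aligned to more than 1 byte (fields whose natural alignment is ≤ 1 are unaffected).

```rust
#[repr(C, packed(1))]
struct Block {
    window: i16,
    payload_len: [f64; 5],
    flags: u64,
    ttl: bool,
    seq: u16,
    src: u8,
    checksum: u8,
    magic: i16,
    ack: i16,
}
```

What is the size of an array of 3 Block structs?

177

0..2  window  (2B, 1-aligned)
2..42  payload_len  (40B, 1-aligned)
42..50  flags  (8B, 1-aligned)
50..51  ttl  (1B, 1-aligned)
51..53  seq  (2B, 1-aligned)
53..54  src  (1B, 1-aligned)
54..55  checksum  (1B, 1-aligned)
55..57  magic  (2B, 1-aligned)
57..59  ack  (2B, 1-aligned)
sizeof = 59, alignof = 1
array of 3: 3 × 59 = 177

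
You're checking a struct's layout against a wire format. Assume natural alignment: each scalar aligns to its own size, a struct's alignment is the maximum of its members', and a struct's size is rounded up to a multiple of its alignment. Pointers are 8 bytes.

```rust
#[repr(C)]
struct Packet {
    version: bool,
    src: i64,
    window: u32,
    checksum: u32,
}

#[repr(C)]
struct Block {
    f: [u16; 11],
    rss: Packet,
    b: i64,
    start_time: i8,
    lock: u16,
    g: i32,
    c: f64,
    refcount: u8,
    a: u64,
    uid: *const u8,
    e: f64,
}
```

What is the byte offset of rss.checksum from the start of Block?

Packet: version at 0 (size 1, align 1) → ends 1; pad 7 to align 8 for src; src at 8 (size 8, align 8) → ends 16; window at 16 (size 4, align 4) → ends 20; checksum at 20 (size 4, align 4) → ends 24; total 24 bytes, alignment 8
f at 0 (size 22, align 2) → ends 22
pad 2 to align 8 for rss
rss at 24 (size 24, align 8) → ends 48
within Packet: checksum at 20
24 + 20 = 44

44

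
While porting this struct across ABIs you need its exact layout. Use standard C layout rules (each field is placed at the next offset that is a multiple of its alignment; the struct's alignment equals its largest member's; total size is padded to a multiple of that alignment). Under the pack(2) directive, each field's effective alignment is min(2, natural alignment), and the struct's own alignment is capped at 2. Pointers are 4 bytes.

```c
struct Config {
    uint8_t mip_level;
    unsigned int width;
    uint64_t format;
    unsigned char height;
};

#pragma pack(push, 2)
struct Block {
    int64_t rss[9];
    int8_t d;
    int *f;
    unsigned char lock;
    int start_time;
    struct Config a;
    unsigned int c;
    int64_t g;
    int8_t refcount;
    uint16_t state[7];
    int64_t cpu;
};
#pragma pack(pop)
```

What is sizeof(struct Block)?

Config: @0: mip_level [1B, align 1] → 1; +3 pad (align 4); @4: width [4B, align 4] → 8; @8: format [8B, align 8] → 16; @16: height [1B, align 1] → 17; +7 tail pad (align 8); size 24, align 8
@0: rss [72B, align 2] → 72
@72: d [1B, align 1] → 73
+1 pad (align 2)
@74: f [4B, align 2] → 78
@78: lock [1B, align 1] → 79
+1 pad (align 2)
@80: start_time [4B, align 2] → 84
@84: a [24B, align 2] → 108
@108: c [4B, align 2] → 112
@112: g [8B, align 2] → 120
@120: refcount [1B, align 1] → 121
+1 pad (align 2)
@122: state [14B, align 2] → 136
@136: cpu [8B, align 2] → 144
size 144, align 2

144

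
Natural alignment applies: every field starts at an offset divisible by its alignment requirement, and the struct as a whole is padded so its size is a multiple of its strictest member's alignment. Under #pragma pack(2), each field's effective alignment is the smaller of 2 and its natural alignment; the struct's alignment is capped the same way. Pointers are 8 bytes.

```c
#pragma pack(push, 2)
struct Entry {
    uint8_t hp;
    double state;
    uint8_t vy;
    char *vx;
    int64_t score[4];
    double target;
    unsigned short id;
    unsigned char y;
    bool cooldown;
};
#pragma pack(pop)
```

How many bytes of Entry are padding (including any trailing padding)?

2

0..1  hp  (1B, 1-aligned)
1..2  -- padding (1B)
2..10  state  (8B, 2-aligned)
10..11  vy  (1B, 1-aligned)
11..12  -- padding (1B)
12..20  vx  (8B, 2-aligned)
20..52  score  (32B, 2-aligned)
52..60  target  (8B, 2-aligned)
60..62  id  (2B, 2-aligned)
62..63  y  (1B, 1-aligned)
63..64  cooldown  (1B, 1-aligned)
sizeof = 64, alignof = 2
data bytes 62, size 64 → padding 2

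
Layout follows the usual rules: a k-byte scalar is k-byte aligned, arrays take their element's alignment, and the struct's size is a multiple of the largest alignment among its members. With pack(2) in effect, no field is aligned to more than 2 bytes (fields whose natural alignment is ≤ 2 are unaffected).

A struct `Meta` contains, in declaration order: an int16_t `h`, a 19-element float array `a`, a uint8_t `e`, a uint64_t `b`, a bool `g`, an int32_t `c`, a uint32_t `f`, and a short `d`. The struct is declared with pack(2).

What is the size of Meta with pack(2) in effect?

100

0..2  h  (2B, 2-aligned)
2..78  a  (76B, 2-aligned)
78..79  e  (1B, 1-aligned)
79..80  -- padding (1B)
80..88  b  (8B, 2-aligned)
88..89  g  (1B, 1-aligned)
89..90  -- padding (1B)
90..94  c  (4B, 2-aligned)
94..98  f  (4B, 2-aligned)
98..100  d  (2B, 2-aligned)
sizeof = 100, alignof = 2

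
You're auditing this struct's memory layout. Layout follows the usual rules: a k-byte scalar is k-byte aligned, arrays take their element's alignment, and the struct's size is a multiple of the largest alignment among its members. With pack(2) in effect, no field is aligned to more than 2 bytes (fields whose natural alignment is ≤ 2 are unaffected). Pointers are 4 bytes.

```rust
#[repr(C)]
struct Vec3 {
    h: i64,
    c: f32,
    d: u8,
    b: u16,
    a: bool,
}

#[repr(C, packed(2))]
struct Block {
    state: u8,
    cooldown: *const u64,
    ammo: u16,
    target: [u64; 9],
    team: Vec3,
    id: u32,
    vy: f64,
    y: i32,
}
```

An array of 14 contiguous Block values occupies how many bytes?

Vec3: h at 0 (size 8, align 8) → ends 8; c at 8 (size 4, align 4) → ends 12; d at 12 (size 1, align 1) → ends 13; pad 1 to align 2 for b; b at 14 (size 2, align 2) → ends 16; a at 16 (size 1, align 1) → ends 17; tail pad 7 to reach multiple of 8; total 24 bytes, alignment 8
state at 0 (size 1, align 1) → ends 1
pad 1 to align 2 for cooldown
cooldown at 2 (size 4, align 2) → ends 6
ammo at 6 (size 2, align 2) → ends 8
target at 8 (size 72, align 2) → ends 80
team at 80 (size 24, align 2) → ends 104
id at 104 (size 4, align 2) → ends 108
vy at 108 (size 8, align 2) → ends 116
y at 116 (size 4, align 2) → ends 120
total 120 bytes, alignment 2
array of 14: 14 × 120 = 1680

1680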